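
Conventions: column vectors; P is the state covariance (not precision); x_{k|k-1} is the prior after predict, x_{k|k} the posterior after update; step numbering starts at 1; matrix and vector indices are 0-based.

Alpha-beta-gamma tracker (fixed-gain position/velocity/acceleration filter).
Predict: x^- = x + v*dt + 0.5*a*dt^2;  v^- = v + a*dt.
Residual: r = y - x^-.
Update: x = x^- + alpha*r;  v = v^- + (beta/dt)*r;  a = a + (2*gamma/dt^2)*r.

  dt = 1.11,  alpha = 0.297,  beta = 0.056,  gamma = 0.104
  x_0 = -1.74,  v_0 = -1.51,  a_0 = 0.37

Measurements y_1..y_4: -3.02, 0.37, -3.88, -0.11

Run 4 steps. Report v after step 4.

v_post = 1.8873

step 1: x_pred=-3.1882  r=0.1682  x^+=-3.1382  v^+=-1.0908  a^+=0.3984
step 2: x_pred=-4.1036  r=4.4736  x^+=-2.7749  v^+=-0.4229  a^+=1.1536
step 3: x_pred=-2.5337  r=-1.3463  x^+=-2.9335  v^+=0.7897  a^+=0.9263
step 4: x_pred=-1.4863  r=1.3763  x^+=-1.0776  v^+=1.8873  a^+=1.1587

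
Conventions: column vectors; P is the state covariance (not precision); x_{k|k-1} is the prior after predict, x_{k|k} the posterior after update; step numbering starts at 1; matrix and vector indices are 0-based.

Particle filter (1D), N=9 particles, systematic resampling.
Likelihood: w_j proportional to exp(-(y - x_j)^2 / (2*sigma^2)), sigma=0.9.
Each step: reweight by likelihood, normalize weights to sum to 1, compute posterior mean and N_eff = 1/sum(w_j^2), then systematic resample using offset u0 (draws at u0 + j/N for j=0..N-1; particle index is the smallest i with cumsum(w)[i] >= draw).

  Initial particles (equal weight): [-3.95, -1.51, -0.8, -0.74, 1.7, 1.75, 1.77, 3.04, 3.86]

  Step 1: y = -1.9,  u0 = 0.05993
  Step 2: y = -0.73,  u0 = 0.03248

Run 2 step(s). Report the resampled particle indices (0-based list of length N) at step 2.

step 1: w=[0.0394, 0.4803, 0.2500, 0.2299, 0.0002, 0.0001, 0.0001, 0.0000, 0.0000]  mean=-1.2502  Neff=2.8773  idx=[1, 1, 1, 1, 1, 2, 2, 3, 3]
step 2: w=[0.0925, 0.0925, 0.0925, 0.0925, 0.0925, 0.1342, 0.1342, 0.1346, 0.1346]  mean=-1.1121  Neff=8.6941  idx=[0, 1, 2, 3, 5, 5, 6, 7, 8]

resampled_idx = [0, 1, 2, 3, 5, 5, 6, 7, 8]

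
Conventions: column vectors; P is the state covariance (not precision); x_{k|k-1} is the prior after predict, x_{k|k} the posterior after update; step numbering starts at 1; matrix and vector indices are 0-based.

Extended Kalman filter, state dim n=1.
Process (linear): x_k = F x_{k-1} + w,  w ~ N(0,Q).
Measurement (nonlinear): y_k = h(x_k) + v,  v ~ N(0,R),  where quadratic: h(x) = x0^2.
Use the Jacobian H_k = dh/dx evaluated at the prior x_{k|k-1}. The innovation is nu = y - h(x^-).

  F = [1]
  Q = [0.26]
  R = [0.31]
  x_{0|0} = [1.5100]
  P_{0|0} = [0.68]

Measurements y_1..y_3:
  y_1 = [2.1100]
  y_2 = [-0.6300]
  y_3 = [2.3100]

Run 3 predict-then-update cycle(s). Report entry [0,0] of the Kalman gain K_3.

K[0,0] = 0.4779

step 1: x^-=[1.5100]  P^-=[0.9400]  H_jac=[3.0200]  S=[8.8832]  K=[0.3196]  nu=[-0.1701]  x^+=[1.4556]  P^+=[0.0328]
step 2: x^-=[1.4556]  P^-=[0.2928]  H_jac=[2.9113]  S=[2.7917]  K=[0.3053]  nu=[-2.7489]  x^+=[0.6163]  P^+=[0.0325]
step 3: x^-=[0.6163]  P^-=[0.2925]  H_jac=[1.2325]  S=[0.7544]  K=[0.4779]  nu=[1.9302]  x^+=[1.5388]  P^+=[0.1202]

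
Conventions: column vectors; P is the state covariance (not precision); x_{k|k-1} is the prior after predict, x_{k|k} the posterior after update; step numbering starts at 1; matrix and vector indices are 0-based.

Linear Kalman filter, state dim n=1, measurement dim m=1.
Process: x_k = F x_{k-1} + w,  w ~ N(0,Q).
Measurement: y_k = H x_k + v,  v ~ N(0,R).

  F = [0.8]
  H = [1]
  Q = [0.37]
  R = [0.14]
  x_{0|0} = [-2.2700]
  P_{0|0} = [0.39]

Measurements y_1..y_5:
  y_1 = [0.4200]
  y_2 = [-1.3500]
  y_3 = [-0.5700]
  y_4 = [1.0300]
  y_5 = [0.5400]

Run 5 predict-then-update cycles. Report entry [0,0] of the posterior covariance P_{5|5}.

P_post[0,0] = 0.1061

step 1: x^-=[-1.8160]  P^-=[0.6196]  S=[0.7596]  K=[0.8157]  nu=[2.2360]  x^+=[0.0079]  P^+=[0.1142]
step 2: x^-=[0.0063]  P^-=[0.4431]  S=[0.5831]  K=[0.7599]  nu=[-1.3563]  x^+=[-1.0243]  P^+=[0.1064]
step 3: x^-=[-0.8195]  P^-=[0.4381]  S=[0.5781]  K=[0.7578]  nu=[0.2495]  x^+=[-0.6304]  P^+=[0.1061]
step 4: x^-=[-0.5043]  P^-=[0.4379]  S=[0.5779]  K=[0.7577]  nu=[1.5343]  x^+=[0.6583]  P^+=[0.1061]
step 5: x^-=[0.5266]  P^-=[0.4379]  S=[0.5779]  K=[0.7577]  nu=[0.0134]  x^+=[0.5368]  P^+=[0.1061]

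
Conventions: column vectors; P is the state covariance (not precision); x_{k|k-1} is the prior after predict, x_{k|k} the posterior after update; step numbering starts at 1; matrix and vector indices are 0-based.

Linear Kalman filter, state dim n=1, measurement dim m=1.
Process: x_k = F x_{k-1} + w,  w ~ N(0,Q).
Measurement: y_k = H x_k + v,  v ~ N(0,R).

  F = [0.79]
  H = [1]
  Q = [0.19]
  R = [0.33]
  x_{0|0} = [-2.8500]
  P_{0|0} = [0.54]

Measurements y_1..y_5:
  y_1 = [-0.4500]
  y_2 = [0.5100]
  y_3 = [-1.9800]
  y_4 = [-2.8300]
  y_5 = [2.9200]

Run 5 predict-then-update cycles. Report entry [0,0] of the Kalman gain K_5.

step 1: x^-=[-2.2515]  P^-=[0.5270]  S=[0.8570]  K=[0.6149]  nu=[1.8015]  x^+=[-1.1437]  P^+=[0.2029]
step 2: x^-=[-0.9035]  P^-=[0.3166]  S=[0.6466]  K=[0.4897]  nu=[1.4135]  x^+=[-0.2113]  P^+=[0.1616]
step 3: x^-=[-0.1670]  P^-=[0.2909]  S=[0.6209]  K=[0.4685]  nu=[-1.8130]  x^+=[-1.0163]  P^+=[0.1546]
step 4: x^-=[-0.8029]  P^-=[0.2865]  S=[0.6165]  K=[0.4647]  nu=[-2.0271]  x^+=[-1.7449]  P^+=[0.1534]
step 5: x^-=[-1.3785]  P^-=[0.2857]  S=[0.6157]  K=[0.4640]  nu=[4.2985]  x^+=[0.6162]  P^+=[0.1531]

K[0,0] = 0.4640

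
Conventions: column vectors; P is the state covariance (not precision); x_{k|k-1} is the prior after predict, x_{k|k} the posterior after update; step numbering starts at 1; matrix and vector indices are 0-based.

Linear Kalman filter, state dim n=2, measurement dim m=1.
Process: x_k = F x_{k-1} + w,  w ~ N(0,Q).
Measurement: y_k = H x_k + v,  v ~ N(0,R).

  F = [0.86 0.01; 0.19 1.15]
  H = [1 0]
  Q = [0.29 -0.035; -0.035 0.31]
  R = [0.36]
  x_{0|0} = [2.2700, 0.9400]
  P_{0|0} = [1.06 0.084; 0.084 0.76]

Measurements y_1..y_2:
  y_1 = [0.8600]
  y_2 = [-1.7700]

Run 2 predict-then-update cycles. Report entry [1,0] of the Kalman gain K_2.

K[1,0] = 0.0962

step 1: x^-=[1.9616, 1.5123]  P^-=[1.0755 0.2302; 0.2302 1.3901]  S=[1.4355]  K=[0.7492; 0.1603]  nu=[-1.1016]  x^+=[1.1363, 1.3357]  P^+=[0.2697 0.0577; 0.0577 1.3532]
step 2: x^-=[0.9905, 1.7519]  P^-=[0.4906 0.0818; 0.0818 2.1345]  S=[0.8506]  K=[0.5768; 0.0962]  nu=[-2.7605]  x^+=[-0.6017, 1.4863]  P^+=[0.2076 0.0346; 0.0346 2.1267]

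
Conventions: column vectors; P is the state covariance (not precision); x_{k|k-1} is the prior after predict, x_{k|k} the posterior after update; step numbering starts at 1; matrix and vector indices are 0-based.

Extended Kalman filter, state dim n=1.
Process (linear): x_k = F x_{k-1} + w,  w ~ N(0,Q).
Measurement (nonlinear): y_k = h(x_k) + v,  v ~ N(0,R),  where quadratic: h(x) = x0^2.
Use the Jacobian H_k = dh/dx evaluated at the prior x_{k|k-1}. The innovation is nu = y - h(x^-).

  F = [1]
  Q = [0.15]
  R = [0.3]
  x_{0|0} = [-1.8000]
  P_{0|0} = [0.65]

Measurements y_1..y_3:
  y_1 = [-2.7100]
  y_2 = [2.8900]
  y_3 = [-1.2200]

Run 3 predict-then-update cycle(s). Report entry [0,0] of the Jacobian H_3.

H_jac[0,0] = -1.5572

step 1: x^-=[-1.8000]  P^-=[0.8000]  H_jac=[-3.6000]  S=[10.6680]  K=[-0.2700]  nu=[-5.9500]  x^+=[-0.1937]  P^+=[0.0225]
step 2: x^-=[-0.1937]  P^-=[0.1725]  H_jac=[-0.3874]  S=[0.3259]  K=[-0.2051]  nu=[2.8525]  x^+=[-0.7786]  P^+=[0.1588]
step 3: x^-=[-0.7786]  P^-=[0.3088]  H_jac=[-1.5572]  S=[1.0488]  K=[-0.4585]  nu=[-1.8263]  x^+=[0.0587]  P^+=[0.0883]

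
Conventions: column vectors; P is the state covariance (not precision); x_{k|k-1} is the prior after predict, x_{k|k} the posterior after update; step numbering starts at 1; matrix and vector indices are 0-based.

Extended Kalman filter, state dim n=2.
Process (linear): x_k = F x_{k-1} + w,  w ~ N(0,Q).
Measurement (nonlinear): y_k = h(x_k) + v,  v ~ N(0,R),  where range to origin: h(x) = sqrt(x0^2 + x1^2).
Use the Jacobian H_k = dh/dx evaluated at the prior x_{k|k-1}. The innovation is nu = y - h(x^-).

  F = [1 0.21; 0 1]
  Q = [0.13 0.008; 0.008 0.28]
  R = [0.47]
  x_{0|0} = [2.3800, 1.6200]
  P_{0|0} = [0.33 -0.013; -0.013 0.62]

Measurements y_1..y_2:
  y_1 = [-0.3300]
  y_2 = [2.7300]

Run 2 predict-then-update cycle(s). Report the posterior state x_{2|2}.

step 1: x^-=[2.7202, 1.6200]  P^-=[0.4819 0.1252; 0.1252 0.9000]  H_jac=[0.8592 0.5117]  S=[1.1714]  K=[0.4081; 0.4849]  nu=[-3.4961]  x^+=[1.2934, -0.0754]  P^+=[0.2868 -0.1066; -0.1066 0.6245]
step 2: x^-=[1.2776, -0.0754]  P^-=[0.3995 0.0325; 0.0325 0.9045]  H_jac=[0.9983 -0.0589]  S=[0.8674]  K=[0.4576; -0.0240]  nu=[1.4502]  x^+=[1.9411, -0.1102]  P^+=[0.2179 0.0420; 0.0420 0.9040]

x_post = [1.9411, -0.1102]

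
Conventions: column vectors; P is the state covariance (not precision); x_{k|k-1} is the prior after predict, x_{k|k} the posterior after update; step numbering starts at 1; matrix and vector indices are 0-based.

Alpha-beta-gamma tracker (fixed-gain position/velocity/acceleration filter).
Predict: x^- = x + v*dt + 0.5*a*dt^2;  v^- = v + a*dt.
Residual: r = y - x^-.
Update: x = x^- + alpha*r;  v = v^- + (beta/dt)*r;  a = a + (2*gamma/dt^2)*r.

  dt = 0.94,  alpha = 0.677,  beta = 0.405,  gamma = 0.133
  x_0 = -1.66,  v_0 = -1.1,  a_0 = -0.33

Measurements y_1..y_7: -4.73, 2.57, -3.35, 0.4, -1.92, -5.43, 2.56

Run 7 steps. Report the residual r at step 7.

step 1: x_pred=-2.8398  r=-1.8902  x^+=-4.1195  v^+=-2.2246  a^+=-0.8990
step 2: x_pred=-6.6078  r=9.1778  x^+=-0.3944  v^+=0.8846  a^+=1.8639
step 3: x_pred=1.2605  r=-4.6105  x^+=-1.8608  v^+=0.6501  a^+=0.4759
step 4: x_pred=-1.0394  r=1.4394  x^+=-0.0649  v^+=1.7177  a^+=0.9092
step 5: x_pred=1.9514  r=-3.8714  x^+=-0.6695  v^+=0.9043  a^+=-0.2562
step 6: x_pred=0.0673  r=-5.4973  x^+=-3.6544  v^+=-1.7050  a^+=-1.9111
step 7: x_pred=-6.1014  r=8.6614  x^+=-0.2376  v^+=0.2303  a^+=0.6963

resid = 8.6614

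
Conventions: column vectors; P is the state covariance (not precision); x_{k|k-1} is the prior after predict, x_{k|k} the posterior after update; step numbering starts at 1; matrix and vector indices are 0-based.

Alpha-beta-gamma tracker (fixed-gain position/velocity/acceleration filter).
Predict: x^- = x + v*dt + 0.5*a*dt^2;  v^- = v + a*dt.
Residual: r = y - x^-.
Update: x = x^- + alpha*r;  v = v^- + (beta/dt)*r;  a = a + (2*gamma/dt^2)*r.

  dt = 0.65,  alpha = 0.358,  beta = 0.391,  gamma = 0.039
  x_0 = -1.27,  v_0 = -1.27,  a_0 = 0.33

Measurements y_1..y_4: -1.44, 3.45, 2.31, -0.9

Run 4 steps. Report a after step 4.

step 1: x_pred=-2.0258  r=0.5858  x^+=-1.8161  v^+=-0.7031  a^+=0.4381
step 2: x_pred=-2.1805  r=5.6305  x^+=-0.1648  v^+=2.9687  a^+=1.4776
step 3: x_pred=2.0770  r=0.2330  x^+=2.1604  v^+=4.0693  a^+=1.5207
step 4: x_pred=5.1267  r=-6.0267  x^+=2.9691  v^+=1.4324  a^+=0.4080

a_post = 0.4080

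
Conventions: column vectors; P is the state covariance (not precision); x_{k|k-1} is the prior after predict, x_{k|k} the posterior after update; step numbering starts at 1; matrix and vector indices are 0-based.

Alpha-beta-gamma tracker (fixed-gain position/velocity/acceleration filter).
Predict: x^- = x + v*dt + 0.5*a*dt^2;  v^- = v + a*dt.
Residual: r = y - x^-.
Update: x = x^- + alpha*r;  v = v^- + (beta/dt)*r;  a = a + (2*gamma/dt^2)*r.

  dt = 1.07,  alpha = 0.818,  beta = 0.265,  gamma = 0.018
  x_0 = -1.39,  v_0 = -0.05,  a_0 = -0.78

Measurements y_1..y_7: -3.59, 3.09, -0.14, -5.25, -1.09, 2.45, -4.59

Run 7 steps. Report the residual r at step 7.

step 1: x_pred=-1.8900  r=-1.7000  x^+=-3.2806  v^+=-1.3056  a^+=-0.8335
step 2: x_pred=-5.1547  r=8.2447  x^+=1.5895  v^+=-0.1555  a^+=-0.5742
step 3: x_pred=1.0944  r=-1.2344  x^+=0.0847  v^+=-1.0756  a^+=-0.6130
step 4: x_pred=-1.4172  r=-3.8328  x^+=-4.5524  v^+=-2.6808  a^+=-0.7335
step 5: x_pred=-7.8408  r=6.7508  x^+=-2.3186  v^+=-1.7938  a^+=-0.5213
step 6: x_pred=-4.5364  r=6.9864  x^+=1.1785  v^+=-0.6212  a^+=-0.3016
step 7: x_pred=0.3411  r=-4.9311  x^+=-3.6925  v^+=-2.1652  a^+=-0.4566

resid = -4.9311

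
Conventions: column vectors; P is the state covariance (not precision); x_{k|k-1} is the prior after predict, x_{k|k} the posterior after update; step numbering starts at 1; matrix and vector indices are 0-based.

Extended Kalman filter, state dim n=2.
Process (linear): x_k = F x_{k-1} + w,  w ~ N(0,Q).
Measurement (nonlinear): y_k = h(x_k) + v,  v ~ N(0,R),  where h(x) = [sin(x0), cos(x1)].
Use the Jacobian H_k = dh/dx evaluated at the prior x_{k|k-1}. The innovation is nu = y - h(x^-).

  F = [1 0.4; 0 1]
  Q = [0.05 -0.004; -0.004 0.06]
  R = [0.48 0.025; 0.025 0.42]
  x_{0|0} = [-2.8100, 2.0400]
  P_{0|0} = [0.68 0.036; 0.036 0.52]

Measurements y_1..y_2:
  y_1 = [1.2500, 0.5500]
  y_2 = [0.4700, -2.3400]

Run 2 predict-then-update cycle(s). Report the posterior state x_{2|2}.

step 1: x^-=[-1.9940, 2.0400]  P^-=[0.8420 0.2400; 0.2400 0.5800]  H_jac=[-0.4107 0.0000; 0.0000 -0.8919]  S=[0.6220 0.1129; 0.1129 0.8814]  K=[-0.5240 -0.1757; -0.0532 -0.5801]  nu=[2.1618, 1.0022]  x^+=[-3.3030, 1.3437]  P^+=[0.6232 0.0974; 0.0974 0.2747]
step 2: x^-=[-2.7655, 1.3437]  P^-=[0.7951 0.2033; 0.2033 0.3347]  H_jac=[-0.9301 0.0000; 0.0000 -0.9743]  S=[1.1678 0.2092; 0.2092 0.7377]  K=[-0.6165 -0.0937; -0.0872 -0.4173]  nu=[0.8373, -2.5651]  x^+=[-3.0414, 2.3411]  P^+=[0.3207 0.0562; 0.0562 0.1821]

x_post = [-3.0414, 2.3411]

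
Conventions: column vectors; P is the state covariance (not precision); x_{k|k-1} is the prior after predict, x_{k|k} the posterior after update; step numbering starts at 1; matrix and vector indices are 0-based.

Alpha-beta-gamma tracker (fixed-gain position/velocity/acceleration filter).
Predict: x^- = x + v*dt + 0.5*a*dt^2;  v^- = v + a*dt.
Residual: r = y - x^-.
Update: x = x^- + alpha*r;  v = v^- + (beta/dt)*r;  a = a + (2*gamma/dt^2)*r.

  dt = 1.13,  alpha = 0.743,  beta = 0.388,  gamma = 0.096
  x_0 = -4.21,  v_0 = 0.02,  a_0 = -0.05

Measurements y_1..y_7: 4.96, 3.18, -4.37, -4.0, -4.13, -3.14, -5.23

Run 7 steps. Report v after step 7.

step 1: x_pred=-4.2193  r=9.1793  x^+=2.6009  v^+=3.1153  a^+=1.3302
step 2: x_pred=6.9705  r=-3.7905  x^+=4.1542  v^+=3.3170  a^+=0.7603
step 3: x_pred=8.3878  r=-12.7578  x^+=-1.0913  v^+=-0.2044  a^+=-1.1580
step 4: x_pred=-2.0616  r=-1.9384  x^+=-3.5018  v^+=-2.1786  a^+=-1.4495
step 5: x_pred=-6.8891  r=2.7591  x^+=-4.8391  v^+=-2.8691  a^+=-1.0346
step 6: x_pred=-8.7418  r=5.6018  x^+=-4.5797  v^+=-2.1148  a^+=-0.1923
step 7: x_pred=-7.0922  r=1.8622  x^+=-5.7086  v^+=-1.6927  a^+=0.0877

v_post = -1.6927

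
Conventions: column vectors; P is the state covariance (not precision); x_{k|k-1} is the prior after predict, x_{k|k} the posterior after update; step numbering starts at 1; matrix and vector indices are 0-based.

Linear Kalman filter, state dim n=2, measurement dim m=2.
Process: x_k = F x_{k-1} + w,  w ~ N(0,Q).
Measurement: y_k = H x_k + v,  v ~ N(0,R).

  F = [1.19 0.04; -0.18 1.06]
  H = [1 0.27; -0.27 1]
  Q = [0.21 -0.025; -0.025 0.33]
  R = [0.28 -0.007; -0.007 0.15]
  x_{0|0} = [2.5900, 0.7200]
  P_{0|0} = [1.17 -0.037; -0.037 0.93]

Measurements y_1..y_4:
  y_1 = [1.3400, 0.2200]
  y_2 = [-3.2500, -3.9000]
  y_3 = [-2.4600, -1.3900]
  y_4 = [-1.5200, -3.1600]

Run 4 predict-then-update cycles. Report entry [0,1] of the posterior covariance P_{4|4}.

step 1: x^-=[3.1109, 0.2970]  P^-=[1.8648 -0.2826; -0.2826 1.4270]  S=[2.0962 -0.3872; -0.3872 1.8655]  K=[0.8063 -0.2540; 0.2057 0.8485]  nu=[-1.8511, 0.7629]  x^+=[1.4246, 0.5636]  P^+=[0.2231 0.0165; 0.0165 0.1303]
step 2: x^-=[1.7178, 0.3409]  P^-=[0.5277 -0.0466; -0.0466 0.4773]  S=[0.8173 -0.0638; -0.0638 0.6910]  K=[0.6133 -0.2170; 0.1572 0.7235]  nu=[-5.0599, -3.7771]  x^+=[-0.5657, -3.1871]  P^+=[0.1707 0.0093; 0.0093 0.1099]
step 3: x^-=[-0.8007, -3.2765]  P^-=[0.4528 -0.0453; -0.0453 0.4555]  S=[0.7416 -0.0483; -0.0483 0.6630]  K=[0.5804 -0.2105; 0.1514 0.7165]  nu=[-0.7746, 1.6703]  x^+=[-1.6019, -2.1970]  P^+=[0.1618 0.0081; 0.0081 0.1086]
step 4: x^-=[-1.9942, -2.0404]  P^-=[0.4401 -0.0450; -0.0450 0.4542]  S=[0.7289 -0.0449; -0.0449 0.6605]  K=[0.5742 -0.2089; 0.1507 0.7162]  nu=[1.0251, -1.6580]  x^+=[-1.0591, -3.0735]  P^+=[0.1601 0.0079; 0.0079 0.1085]

P_post[0,1] = 0.0079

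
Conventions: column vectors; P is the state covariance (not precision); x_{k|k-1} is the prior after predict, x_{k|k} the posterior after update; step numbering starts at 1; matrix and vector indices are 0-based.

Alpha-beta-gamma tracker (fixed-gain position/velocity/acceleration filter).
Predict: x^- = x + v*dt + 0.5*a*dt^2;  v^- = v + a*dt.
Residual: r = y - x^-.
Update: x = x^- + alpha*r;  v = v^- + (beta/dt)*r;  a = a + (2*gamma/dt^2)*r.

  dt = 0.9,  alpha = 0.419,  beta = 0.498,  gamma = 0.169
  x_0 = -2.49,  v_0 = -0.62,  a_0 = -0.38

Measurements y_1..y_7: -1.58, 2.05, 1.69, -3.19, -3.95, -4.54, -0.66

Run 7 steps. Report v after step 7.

step 1: x_pred=-3.2019  r=1.6219  x^+=-2.5223  v^+=-0.0645  a^+=0.2968
step 2: x_pred=-2.4602  r=4.5102  x^+=-0.5704  v^+=2.6982  a^+=2.1788
step 3: x_pred=2.7404  r=-1.0504  x^+=2.3003  v^+=4.0780  a^+=1.7405
step 4: x_pred=6.6753  r=-9.8653  x^+=2.5418  v^+=0.1856  a^+=-2.3761
step 5: x_pred=1.7465  r=-5.6965  x^+=-0.6403  v^+=-5.1050  a^+=-4.7532
step 6: x_pred=-7.1599  r=2.6199  x^+=-6.0621  v^+=-7.9332  a^+=-3.6600
step 7: x_pred=-14.6843  r=14.0243  x^+=-8.8081  v^+=-3.4670  a^+=2.1921

v_post = -3.4670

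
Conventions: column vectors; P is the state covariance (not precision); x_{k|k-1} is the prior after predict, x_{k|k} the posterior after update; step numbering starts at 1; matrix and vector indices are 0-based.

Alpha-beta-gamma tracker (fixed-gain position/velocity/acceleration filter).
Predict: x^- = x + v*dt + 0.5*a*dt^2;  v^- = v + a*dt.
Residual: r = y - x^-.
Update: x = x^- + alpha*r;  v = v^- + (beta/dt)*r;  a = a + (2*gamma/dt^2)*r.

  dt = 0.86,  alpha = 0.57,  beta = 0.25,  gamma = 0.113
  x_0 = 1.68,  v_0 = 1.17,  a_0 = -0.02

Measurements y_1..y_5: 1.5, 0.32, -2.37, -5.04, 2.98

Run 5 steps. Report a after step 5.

a_post = 1.1345

step 1: x_pred=2.6788  r=-1.1788  x^+=2.0069  v^+=0.8101  a^+=-0.3802
step 2: x_pred=2.5630  r=-2.2430  x^+=1.2845  v^+=-0.1689  a^+=-1.0656
step 3: x_pred=0.7452  r=-3.1152  x^+=-1.0305  v^+=-1.9909  a^+=-2.0175
step 4: x_pred=-3.4887  r=-1.5513  x^+=-4.3729  v^+=-4.1769  a^+=-2.4915
step 5: x_pred=-8.8864  r=11.8664  x^+=-2.1226  v^+=-2.8701  a^+=1.1345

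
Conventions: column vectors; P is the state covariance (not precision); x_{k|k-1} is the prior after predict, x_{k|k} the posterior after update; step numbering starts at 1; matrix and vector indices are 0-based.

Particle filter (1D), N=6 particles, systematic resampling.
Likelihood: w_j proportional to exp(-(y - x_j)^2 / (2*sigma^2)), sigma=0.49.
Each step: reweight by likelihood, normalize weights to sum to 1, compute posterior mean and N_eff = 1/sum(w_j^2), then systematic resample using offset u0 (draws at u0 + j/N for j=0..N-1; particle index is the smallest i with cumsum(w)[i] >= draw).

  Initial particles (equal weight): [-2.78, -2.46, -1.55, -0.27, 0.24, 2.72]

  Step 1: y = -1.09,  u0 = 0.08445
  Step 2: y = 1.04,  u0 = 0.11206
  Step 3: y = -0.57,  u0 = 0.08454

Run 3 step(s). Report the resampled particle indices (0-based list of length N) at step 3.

resampled_idx = [0, 1, 2, 3, 4, 5]

step 1: w=[0.0028, 0.0214, 0.6862, 0.2628, 0.0268, 0.0000]  mean=-1.1885  Neff=1.8480  idx=[2, 2, 2, 2, 3, 3]
step 2: w=[0.0000, 0.0000, 0.0000, 0.0000, 0.5000, 0.5000]  mean=-0.2701  Neff=2.0002  idx=[4, 4, 4, 5, 5, 5]
step 3: w=[0.1667, 0.1667, 0.1667, 0.1667, 0.1667, 0.1667]  mean=-0.2700  Neff=6.0000  idx=[0, 1, 2, 3, 4, 5]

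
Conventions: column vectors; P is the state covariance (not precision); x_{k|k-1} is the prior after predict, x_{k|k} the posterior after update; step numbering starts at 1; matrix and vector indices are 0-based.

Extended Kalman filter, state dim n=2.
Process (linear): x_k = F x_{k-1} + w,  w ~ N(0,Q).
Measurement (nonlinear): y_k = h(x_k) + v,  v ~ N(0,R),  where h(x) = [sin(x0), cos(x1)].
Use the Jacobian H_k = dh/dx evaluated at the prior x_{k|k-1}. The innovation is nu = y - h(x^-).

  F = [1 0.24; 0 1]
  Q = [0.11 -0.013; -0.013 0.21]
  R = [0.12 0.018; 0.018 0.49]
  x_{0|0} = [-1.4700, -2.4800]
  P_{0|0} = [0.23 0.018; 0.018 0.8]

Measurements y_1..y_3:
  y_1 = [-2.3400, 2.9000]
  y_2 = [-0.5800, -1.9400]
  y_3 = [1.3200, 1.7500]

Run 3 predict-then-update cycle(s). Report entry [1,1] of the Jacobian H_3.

step 1: x^-=[-2.0652, -2.4800]  P^-=[0.3947 0.1970; 0.1970 1.0100]  H_jac=[-0.4745 0.0000; 0.0000 0.6144]  S=[0.2089 -0.0394; -0.0394 0.8712]  K=[-0.8780 0.0992; -0.3158 0.6979]  nu=[-1.4597, 3.6890]  x^+=[-0.4177, 0.5557]  P^+=[0.2183 0.0534; 0.0534 0.5474]
step 2: x^-=[-0.2843, 0.5557]  P^-=[0.3854 0.1718; 0.1718 0.7574]  H_jac=[0.9599 0.0000; 0.0000 -0.5275]  S=[0.4751 -0.0690; -0.0690 0.7008]  K=[0.7709 -0.0534; 0.2681 -0.5438]  nu=[-0.2995, -2.7895]  x^+=[-0.3662, 1.9922]  P^+=[0.0954 0.0233; 0.0233 0.4959]
step 3: x^-=[0.1120, 1.9922]  P^-=[0.2451 0.1293; 0.1293 0.7059]  H_jac=[0.9937 0.0000; 0.0000 -0.9125]  S=[0.3621 -0.0993; -0.0993 1.0778]  K=[0.6594 -0.0488; 0.1961 -0.5796]  nu=[1.2083, 2.1591]  x^+=[0.8034, 0.9777]  P^+=[0.0787 0.0132; 0.0132 0.3074]

H_jac[1,1] = -0.9125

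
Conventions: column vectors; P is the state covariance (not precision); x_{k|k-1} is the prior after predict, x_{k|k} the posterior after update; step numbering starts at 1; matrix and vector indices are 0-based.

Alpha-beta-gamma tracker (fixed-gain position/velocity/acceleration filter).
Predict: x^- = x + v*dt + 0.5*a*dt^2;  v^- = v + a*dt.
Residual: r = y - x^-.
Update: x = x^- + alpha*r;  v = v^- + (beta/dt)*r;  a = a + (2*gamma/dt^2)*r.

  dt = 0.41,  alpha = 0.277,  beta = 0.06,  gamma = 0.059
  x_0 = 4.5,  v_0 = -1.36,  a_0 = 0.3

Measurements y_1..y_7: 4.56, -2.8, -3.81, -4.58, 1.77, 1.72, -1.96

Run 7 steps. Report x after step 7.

x_post = -7.0325

step 1: x_pred=3.9676  r=0.5924  x^+=4.1317  v^+=-1.1503  a^+=0.7158
step 2: x_pred=3.7202  r=-6.5202  x^+=1.9141  v^+=-1.8110  a^+=-3.8611
step 3: x_pred=0.8471  r=-4.6571  x^+=-0.4429  v^+=-4.0756  a^+=-7.1302
step 4: x_pred=-2.7132  r=-1.8668  x^+=-3.2303  v^+=-7.2722  a^+=-8.4407
step 5: x_pred=-6.9213  r=8.6913  x^+=-4.5138  v^+=-9.4610  a^+=-2.3397
step 6: x_pred=-8.5895  r=10.3095  x^+=-5.7338  v^+=-8.9115  a^+=4.8972
step 7: x_pred=-8.9759  r=7.0159  x^+=-7.0325  v^+=-5.8769  a^+=9.8221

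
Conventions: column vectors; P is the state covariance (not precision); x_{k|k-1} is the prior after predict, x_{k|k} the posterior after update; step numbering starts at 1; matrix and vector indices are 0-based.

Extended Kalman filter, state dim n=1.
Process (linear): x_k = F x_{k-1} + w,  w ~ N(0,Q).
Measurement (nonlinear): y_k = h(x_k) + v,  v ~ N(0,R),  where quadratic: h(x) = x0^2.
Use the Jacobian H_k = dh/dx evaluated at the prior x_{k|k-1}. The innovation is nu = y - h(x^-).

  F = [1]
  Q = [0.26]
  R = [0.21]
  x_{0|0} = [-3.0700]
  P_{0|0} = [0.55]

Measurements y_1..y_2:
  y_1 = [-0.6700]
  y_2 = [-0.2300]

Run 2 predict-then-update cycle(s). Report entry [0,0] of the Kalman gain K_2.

K[0,0] = -0.3175

step 1: x^-=[-3.0700]  P^-=[0.8100]  H_jac=[-6.1400]  S=[30.7467]  K=[-0.1618]  nu=[-10.0949]  x^+=[-1.4371]  P^+=[0.0055]
step 2: x^-=[-1.4371]  P^-=[0.2655]  H_jac=[-2.8742]  S=[2.4036]  K=[-0.3175]  nu=[-2.2953]  x^+=[-0.7083]  P^+=[0.0232]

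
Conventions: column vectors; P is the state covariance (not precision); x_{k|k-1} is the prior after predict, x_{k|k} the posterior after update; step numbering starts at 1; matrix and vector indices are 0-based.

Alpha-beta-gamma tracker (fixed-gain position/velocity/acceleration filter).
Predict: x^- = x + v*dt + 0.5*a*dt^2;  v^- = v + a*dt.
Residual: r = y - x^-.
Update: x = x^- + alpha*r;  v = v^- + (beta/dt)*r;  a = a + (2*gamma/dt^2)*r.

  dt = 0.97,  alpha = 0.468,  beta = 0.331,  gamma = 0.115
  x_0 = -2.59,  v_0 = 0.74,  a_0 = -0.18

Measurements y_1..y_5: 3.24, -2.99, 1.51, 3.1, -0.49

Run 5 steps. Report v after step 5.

step 1: x_pred=-1.9569  r=5.1969  x^+=0.4753  v^+=2.3388  a^+=1.0904
step 2: x_pred=3.2568  r=-6.2468  x^+=0.3333  v^+=1.2648  a^+=-0.4367
step 3: x_pred=1.3547  r=0.1553  x^+=1.4274  v^+=0.8942  a^+=-0.3987
step 4: x_pred=2.1072  r=0.9928  x^+=2.5718  v^+=0.8462  a^+=-0.1560
step 5: x_pred=3.3193  r=-3.8093  x^+=1.5365  v^+=-0.6050  a^+=-1.0872

v_post = -0.6050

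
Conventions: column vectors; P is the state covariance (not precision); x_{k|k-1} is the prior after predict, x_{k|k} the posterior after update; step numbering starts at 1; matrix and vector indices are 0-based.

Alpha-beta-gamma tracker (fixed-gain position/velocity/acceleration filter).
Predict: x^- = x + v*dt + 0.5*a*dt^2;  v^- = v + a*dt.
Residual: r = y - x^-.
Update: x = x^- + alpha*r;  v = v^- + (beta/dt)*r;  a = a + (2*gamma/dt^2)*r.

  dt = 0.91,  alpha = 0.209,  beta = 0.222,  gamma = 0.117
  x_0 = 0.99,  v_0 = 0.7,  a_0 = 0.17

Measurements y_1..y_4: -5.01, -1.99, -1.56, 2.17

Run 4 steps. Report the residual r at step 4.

resid = 9.8147

step 1: x_pred=1.6974  r=-6.7074  x^+=0.2955  v^+=-0.7816  a^+=-1.7253
step 2: x_pred=-1.1301  r=-0.8599  x^+=-1.3098  v^+=-2.5614  a^+=-1.9683
step 3: x_pred=-4.4557  r=2.8957  x^+=-3.8505  v^+=-3.6462  a^+=-1.1501
step 4: x_pred=-7.6447  r=9.8147  x^+=-5.5935  v^+=-2.2984  a^+=1.6233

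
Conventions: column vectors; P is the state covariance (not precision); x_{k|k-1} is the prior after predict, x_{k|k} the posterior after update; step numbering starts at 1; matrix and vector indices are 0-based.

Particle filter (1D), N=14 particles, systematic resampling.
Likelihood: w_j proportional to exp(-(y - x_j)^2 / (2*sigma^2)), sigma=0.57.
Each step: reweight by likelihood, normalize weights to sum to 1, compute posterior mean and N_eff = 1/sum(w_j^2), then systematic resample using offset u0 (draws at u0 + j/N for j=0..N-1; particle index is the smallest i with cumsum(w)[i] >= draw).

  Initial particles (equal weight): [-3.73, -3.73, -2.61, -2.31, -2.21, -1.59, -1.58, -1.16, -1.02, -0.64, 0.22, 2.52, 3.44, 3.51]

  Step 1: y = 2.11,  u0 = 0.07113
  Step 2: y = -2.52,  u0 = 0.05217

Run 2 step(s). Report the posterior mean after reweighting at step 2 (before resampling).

step 1: w=[0.0000, 0.0000, 0.0000, 0.0000, 0.0000, 0.0000, 0.0000, 0.0000, 0.0000, 0.0000, 0.0046, 0.8666, 0.0738, 0.0550]  mean=2.6317  Neff=1.3166  idx=[11, 11, 11, 11, 11, 11, 11, 11, 11, 11, 11, 11, 12, 13]
step 2: w=[0.0833, 0.0833, 0.0833, 0.0833, 0.0833, 0.0833, 0.0833, 0.0833, 0.0833, 0.0833, 0.0833, 0.0833, 0.0000, 0.0000]  mean=2.5200  Neff=12.0000  idx=[0, 1, 2, 3, 4, 4, 5, 6, 7, 8, 9, 10, 10, 11]

post_mean = 2.5200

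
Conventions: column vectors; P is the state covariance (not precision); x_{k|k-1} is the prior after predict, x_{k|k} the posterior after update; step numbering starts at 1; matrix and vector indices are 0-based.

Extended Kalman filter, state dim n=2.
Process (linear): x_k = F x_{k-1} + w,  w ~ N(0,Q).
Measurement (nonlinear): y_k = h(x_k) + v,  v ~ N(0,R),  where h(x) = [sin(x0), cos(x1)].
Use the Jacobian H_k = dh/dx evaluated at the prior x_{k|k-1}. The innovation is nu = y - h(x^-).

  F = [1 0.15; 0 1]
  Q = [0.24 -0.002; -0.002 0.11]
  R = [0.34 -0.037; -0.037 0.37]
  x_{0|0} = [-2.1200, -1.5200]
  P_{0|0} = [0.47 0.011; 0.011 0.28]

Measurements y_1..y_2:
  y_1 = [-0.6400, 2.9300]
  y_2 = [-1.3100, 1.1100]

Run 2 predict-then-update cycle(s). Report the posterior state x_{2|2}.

x_post = [-1.9891, -0.0022]

step 1: x^-=[-2.3480, -1.5200]  P^-=[0.7196 0.0510; 0.0510 0.3900]  H_jac=[-0.7013 0.0000; 0.0000 0.9987]  S=[0.6939 -0.0727; -0.0727 0.7590]  K=[-0.7275 -0.0026; 0.0023 0.5134]  nu=[0.0729, 2.8792]  x^+=[-2.4085, -0.0417]  P^+=[0.3526 0.0260; 0.0260 0.1901]
step 2: x^-=[-2.4147, -0.0417]  P^-=[0.6047 0.0525; 0.0525 0.3001]  H_jac=[-0.7473 0.0000; 0.0000 0.0417]  S=[0.6777 -0.0386; -0.0386 0.3705]  K=[-0.6704 -0.0640; -0.0563 0.0279]  nu=[-0.6455, 0.1109]  x^+=[-1.9891, -0.0022]  P^+=[0.3019 0.0270; 0.0270 0.2976]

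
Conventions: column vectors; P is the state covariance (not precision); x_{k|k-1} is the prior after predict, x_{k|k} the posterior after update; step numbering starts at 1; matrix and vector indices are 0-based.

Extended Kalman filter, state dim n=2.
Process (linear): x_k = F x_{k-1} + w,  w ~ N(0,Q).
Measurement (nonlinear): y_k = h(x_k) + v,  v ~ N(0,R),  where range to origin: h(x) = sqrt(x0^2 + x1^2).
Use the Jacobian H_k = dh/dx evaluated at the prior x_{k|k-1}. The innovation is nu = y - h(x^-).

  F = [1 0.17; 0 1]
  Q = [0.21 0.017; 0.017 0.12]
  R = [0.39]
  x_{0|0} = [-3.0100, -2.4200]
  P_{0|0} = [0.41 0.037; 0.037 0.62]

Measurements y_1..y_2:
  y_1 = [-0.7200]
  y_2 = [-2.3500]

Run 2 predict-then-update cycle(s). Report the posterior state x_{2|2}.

x_post = [0.9008, 0.1416]

step 1: x^-=[-3.4214, -2.4200]  P^-=[0.6505 0.1594; 0.1594 0.7400]  H_jac=[-0.8164 -0.5775]  S=[1.2206]  K=[-0.5105; -0.4567]  nu=[-4.9107]  x^+=[-0.9145, -0.1773]  P^+=[0.3324 -0.1252; -0.1252 0.4854]
step 2: x^-=[-0.9447, -0.1773]  P^-=[0.5139 -0.0257; -0.0257 0.6054]  H_jac=[-0.9828 -0.1845]  S=[0.8977]  K=[-0.5573; -0.0963]  nu=[-3.3111]  x^+=[0.9008, 0.1416]  P^+=[0.2350 -0.0738; -0.0738 0.5971]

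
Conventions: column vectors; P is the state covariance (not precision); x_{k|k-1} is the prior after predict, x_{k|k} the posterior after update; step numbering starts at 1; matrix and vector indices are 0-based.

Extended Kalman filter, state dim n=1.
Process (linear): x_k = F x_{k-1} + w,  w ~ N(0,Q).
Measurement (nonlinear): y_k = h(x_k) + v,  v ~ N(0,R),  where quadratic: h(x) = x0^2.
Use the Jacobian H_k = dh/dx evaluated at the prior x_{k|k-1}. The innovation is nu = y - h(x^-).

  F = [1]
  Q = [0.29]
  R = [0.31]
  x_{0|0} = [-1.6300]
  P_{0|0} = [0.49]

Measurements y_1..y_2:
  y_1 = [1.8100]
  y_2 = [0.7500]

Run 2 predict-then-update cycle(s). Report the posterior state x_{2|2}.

x_post = [-1.0090]

step 1: x^-=[-1.6300]  P^-=[0.7800]  H_jac=[-3.2600]  S=[8.5995]  K=[-0.2957]  nu=[-0.8469]  x^+=[-1.3796]  P^+=[0.0281]
step 2: x^-=[-1.3796]  P^-=[0.3181]  H_jac=[-2.7592]  S=[2.7318]  K=[-0.3213]  nu=[-1.1532]  x^+=[-1.0090]  P^+=[0.0361]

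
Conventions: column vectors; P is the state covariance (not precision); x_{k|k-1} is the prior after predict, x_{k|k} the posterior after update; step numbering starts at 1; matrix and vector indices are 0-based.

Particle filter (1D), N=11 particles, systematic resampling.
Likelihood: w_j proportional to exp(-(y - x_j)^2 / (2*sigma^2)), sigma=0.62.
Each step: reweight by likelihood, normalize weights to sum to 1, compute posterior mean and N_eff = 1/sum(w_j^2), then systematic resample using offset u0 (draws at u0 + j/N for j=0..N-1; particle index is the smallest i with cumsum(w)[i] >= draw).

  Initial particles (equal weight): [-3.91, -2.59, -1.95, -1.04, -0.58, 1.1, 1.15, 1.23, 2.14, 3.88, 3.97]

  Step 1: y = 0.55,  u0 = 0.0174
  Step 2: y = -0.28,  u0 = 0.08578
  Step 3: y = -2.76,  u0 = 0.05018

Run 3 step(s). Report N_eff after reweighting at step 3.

N_eff = 4.0000

step 1: w=[0.0000, 0.0000, 0.0001, 0.0177, 0.0899, 0.3192, 0.2962, 0.2593, 0.0177, 0.0000, 0.0000]  mean=0.9777  Neff=3.7658  idx=[3, 5, 5, 5, 5, 6, 6, 6, 7, 7, 7]
step 2: w=[0.4025, 0.0717, 0.0717, 0.0717, 0.0717, 0.0597, 0.0597, 0.0597, 0.0440, 0.0440, 0.0440]  mean=0.2648  Neff=5.0250  idx=[0, 0, 0, 0, 1, 2, 4, 5, 7, 8, 10]
step 3: w=[0.2500, 0.2500, 0.2500, 0.2500, 0.0000, 0.0000, 0.0000, 0.0000, 0.0000, 0.0000, 0.0000]  mean=-1.0400  Neff=4.0000  idx=[0, 0, 0, 1, 1, 2, 2, 2, 3, 3, 3]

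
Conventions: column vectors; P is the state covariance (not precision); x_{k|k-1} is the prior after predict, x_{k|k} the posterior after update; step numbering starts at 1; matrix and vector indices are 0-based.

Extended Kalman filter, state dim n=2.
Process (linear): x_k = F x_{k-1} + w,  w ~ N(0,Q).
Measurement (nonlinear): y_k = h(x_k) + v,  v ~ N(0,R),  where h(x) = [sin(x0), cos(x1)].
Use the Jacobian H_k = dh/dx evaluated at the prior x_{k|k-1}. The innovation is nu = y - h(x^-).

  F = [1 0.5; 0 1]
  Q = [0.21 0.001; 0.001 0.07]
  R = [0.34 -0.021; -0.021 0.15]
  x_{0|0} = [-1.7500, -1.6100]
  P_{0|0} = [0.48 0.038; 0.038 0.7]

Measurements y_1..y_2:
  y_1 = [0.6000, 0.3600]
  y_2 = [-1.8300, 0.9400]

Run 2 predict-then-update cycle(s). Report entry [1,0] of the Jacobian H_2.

H_jac[1,0] = 0.0000

step 1: x^-=[-2.5550, -1.6100]  P^-=[0.9030 0.3890; 0.3890 0.7700]  H_jac=[-0.8328 0.0000; 0.0000 0.9992]  S=[0.9663 -0.3447; -0.3447 0.9188]  K=[-0.7243 0.1513; -0.0422 0.8216]  nu=[1.1535, 0.3992]  x^+=[-3.3301, -1.3307]  P^+=[0.2995 0.0379; 0.0379 0.1242]
step 2: x^-=[-3.9954, -1.3307]  P^-=[0.5785 0.1010; 0.1010 0.1942]  H_jac=[-0.6571 0.0000; 0.0000 0.9713]  S=[0.5898 -0.0855; -0.0855 0.3332]  K=[-0.6251 0.1342; -0.0317 0.5580]  nu=[-2.5838, 0.7022]  x^+=[-2.2861, -0.8570]  P^+=[0.3277 0.0342; 0.0342 0.0869]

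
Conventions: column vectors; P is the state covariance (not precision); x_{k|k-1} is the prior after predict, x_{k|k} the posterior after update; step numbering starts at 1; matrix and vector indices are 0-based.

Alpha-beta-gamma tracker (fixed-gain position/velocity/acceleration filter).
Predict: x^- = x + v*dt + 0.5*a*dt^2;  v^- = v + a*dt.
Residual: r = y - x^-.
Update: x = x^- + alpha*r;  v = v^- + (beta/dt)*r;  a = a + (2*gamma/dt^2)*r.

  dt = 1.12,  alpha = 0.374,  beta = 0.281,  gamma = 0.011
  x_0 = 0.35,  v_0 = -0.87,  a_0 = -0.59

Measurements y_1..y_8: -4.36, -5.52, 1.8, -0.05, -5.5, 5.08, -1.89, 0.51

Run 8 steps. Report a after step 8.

step 1: x_pred=-0.9944  r=-3.3656  x^+=-2.2532  v^+=-2.3752  a^+=-0.6490
step 2: x_pred=-5.3204  r=-0.1996  x^+=-5.3951  v^+=-3.1522  a^+=-0.6525
step 3: x_pred=-9.3348  r=11.1348  x^+=-5.1704  v^+=-1.0894  a^+=-0.4572
step 4: x_pred=-6.6772  r=6.6272  x^+=-4.1986  v^+=0.0613  a^+=-0.3410
step 5: x_pred=-4.3439  r=-1.1561  x^+=-4.7763  v^+=-0.6107  a^+=-0.3613
step 6: x_pred=-5.6869  r=10.7669  x^+=-1.6601  v^+=1.6860  a^+=-0.1725
step 7: x_pred=0.1200  r=-2.0100  x^+=-0.6317  v^+=0.9885  a^+=-0.2077
step 8: x_pred=0.3452  r=0.1648  x^+=0.4068  v^+=0.7972  a^+=-0.2048

a_post = -0.2048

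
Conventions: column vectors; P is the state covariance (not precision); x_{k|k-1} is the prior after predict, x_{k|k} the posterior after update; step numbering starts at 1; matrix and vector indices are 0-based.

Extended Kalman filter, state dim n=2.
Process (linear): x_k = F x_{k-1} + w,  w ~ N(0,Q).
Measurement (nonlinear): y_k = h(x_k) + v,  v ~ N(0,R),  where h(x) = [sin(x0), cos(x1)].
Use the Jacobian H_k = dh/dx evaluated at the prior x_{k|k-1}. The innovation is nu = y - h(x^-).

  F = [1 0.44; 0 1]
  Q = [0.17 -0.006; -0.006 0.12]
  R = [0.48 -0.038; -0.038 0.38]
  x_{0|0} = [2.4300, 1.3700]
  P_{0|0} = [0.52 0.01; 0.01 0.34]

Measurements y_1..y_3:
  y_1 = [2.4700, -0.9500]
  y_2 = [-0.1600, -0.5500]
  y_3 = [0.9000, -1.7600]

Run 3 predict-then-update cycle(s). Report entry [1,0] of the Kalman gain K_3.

K[1,0] = -0.0777

step 1: x^-=[3.0328, 1.3700]  P^-=[0.7646 0.1536; 0.1536 0.4600]  H_jac=[-0.9941 0.0000; 0.0000 -0.9799]  S=[1.2356 0.1116; 0.1116 0.8217]  K=[-0.6061 -0.1008; -0.0749 -0.5384]  nu=[2.3614, -1.1494]  x^+=[1.7176, 1.8119]  P^+=[0.2888 0.0156; 0.0156 0.2059]
step 2: x^-=[2.5148, 1.8119]  P^-=[0.5124 0.1002; 0.1002 0.3259]  H_jac=[-0.8099 0.0000; 0.0000 -0.9711]  S=[0.8161 0.0408; 0.0408 0.6873]  K=[-0.5029 -0.1117; -0.0766 -0.4559]  nu=[-0.7466, -0.3112]  x^+=[2.9250, 2.0110]  P^+=[0.2928 0.0240; 0.0240 0.1754]
step 3: x^-=[3.8098, 2.0110]  P^-=[0.5179 0.0952; 0.0952 0.2954]  H_jac=[-0.7849 0.0000; 0.0000 -0.9047]  S=[0.7991 0.0296; 0.0296 0.6218]  K=[-0.5045 -0.1145; -0.0777 -0.4261]  nu=[1.5196, -1.3339]  x^+=[3.1960, 2.4612]  P^+=[0.3030 0.0269; 0.0269 0.1757]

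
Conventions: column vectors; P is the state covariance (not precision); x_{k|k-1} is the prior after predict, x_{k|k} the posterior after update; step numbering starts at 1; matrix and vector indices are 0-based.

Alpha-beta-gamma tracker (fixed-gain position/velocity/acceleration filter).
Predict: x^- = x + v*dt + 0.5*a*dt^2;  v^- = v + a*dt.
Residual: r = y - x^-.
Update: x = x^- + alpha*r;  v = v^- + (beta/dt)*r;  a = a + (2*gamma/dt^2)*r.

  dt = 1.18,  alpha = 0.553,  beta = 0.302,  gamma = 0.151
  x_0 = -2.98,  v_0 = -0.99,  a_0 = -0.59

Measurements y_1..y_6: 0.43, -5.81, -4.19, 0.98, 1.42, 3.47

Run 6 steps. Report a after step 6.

step 1: x_pred=-4.5590  r=4.9890  x^+=-1.8001  v^+=-0.4094  a^+=0.4921
step 2: x_pred=-1.9405  r=-3.8695  x^+=-4.0804  v^+=-0.8190  a^+=-0.3472
step 3: x_pred=-5.2885  r=1.0985  x^+=-4.6810  v^+=-0.9476  a^+=-0.1089
step 4: x_pred=-5.8750  r=6.8550  x^+=-2.0842  v^+=0.6783  a^+=1.3779
step 5: x_pred=-0.3245  r=1.7445  x^+=0.6402  v^+=2.7507  a^+=1.7562
step 6: x_pred=5.1087  r=-1.6387  x^+=4.2025  v^+=4.4037  a^+=1.4008

a_post = 1.4008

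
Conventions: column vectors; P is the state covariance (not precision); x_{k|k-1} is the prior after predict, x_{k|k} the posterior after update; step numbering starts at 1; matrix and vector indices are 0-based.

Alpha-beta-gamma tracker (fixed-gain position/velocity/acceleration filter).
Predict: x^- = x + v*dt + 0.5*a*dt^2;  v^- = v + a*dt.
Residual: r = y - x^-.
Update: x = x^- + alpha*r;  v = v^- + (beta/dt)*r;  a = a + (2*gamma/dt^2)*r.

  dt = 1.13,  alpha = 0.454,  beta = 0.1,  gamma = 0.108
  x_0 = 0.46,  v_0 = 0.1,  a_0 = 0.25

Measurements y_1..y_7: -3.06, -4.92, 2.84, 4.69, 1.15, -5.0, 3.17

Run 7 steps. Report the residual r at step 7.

resid = 1.4028

step 1: x_pred=0.7326  r=-3.7926  x^+=-0.9892  v^+=0.0469  a^+=-0.3916
step 2: x_pred=-1.1863  r=-3.7337  x^+=-2.8814  v^+=-0.7260  a^+=-1.0232
step 3: x_pred=-4.3550  r=7.1950  x^+=-1.0885  v^+=-1.2454  a^+=0.1939
step 4: x_pred=-2.3720  r=7.0620  x^+=0.8341  v^+=-0.4013  a^+=1.3886
step 5: x_pred=1.2672  r=-0.1172  x^+=1.2140  v^+=1.1574  a^+=1.3687
step 6: x_pred=3.3957  r=-8.3957  x^+=-0.4160  v^+=1.9611  a^+=-0.0515
step 7: x_pred=1.7672  r=1.4028  x^+=2.4041  v^+=2.0270  a^+=0.1858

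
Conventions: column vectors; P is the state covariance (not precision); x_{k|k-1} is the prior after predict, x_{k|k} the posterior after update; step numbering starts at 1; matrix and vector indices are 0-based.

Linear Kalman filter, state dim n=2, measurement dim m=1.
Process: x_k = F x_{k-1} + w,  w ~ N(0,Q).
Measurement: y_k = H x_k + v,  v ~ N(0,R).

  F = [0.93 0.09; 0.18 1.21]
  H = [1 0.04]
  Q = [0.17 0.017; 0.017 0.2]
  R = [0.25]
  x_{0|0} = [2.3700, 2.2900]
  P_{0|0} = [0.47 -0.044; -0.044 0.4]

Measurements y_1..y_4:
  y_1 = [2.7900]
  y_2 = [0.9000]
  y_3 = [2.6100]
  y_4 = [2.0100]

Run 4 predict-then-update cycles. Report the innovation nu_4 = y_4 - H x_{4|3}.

step 1: x^-=[2.4102, 3.1975]  P^-=[0.5724 0.0890; 0.0890 0.7817]  S=[0.8307]  K=[0.6933; 0.1448]  nu=[0.2519]  x^+=[2.5848, 3.2340]  P^+=[0.1731 0.0056; 0.0056 0.7643]
step 2: x^-=[2.6950, 4.3784]  P^-=[0.3268 0.1356; 0.1356 1.3271]  S=[0.5898]  K=[0.5633; 0.3199]  nu=[-1.9701]  x^+=[1.5851, 3.7481]  P^+=[0.1397 0.0293; 0.0293 1.2667]
step 3: x^-=[1.8115, 4.8205]  P^-=[0.3060 0.2118; 0.2118 2.0718]  S=[0.5762]  K=[0.5457; 0.5114]  nu=[0.6057]  x^+=[2.1420, 5.1302]  P^+=[0.1344 0.0510; 0.0510 1.9212]
step 4: x^-=[2.4538, 6.5931]  P^-=[0.3103 0.3069; 0.3069 3.0393]  S=[0.5897]  K=[0.5470; 0.7266]  nu=[-0.7075]  x^+=[2.0668, 6.0790]  P^+=[0.1339 0.0725; 0.0725 2.7280]

innov = [-0.7075]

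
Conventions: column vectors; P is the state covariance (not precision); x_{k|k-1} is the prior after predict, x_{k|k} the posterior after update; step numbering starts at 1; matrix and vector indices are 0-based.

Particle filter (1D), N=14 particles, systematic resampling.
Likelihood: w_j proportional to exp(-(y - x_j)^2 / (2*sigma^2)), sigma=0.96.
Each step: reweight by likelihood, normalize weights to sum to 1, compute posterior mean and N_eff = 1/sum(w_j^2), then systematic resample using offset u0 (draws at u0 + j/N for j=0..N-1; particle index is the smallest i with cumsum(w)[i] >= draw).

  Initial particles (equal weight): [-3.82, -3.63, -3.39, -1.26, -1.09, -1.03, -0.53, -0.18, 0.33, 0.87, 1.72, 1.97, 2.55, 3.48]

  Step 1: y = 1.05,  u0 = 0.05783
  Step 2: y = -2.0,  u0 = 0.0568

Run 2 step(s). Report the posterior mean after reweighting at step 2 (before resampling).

post_mean = -0.1987

step 1: w=[0.0000, 0.0000, 0.0000, 0.0125, 0.0189, 0.0216, 0.0584, 0.0995, 0.1707, 0.2222, 0.1773, 0.1429, 0.0667, 0.0092]  mean=0.9308  Neff=6.7012  idx=[6, 7, 7, 8, 8, 9, 9, 9, 10, 10, 10, 11, 11, 12]
step 2: w=[0.3956, 0.2118, 0.2118, 0.0672, 0.0672, 0.0146, 0.0146, 0.0146, 0.0007, 0.0007, 0.0007, 0.0002, 0.0002, 0.0000]  mean=-0.1987  Neff=3.9088  idx=[0, 0, 0, 0, 0, 1, 1, 1, 2, 2, 2, 3, 4, 7]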